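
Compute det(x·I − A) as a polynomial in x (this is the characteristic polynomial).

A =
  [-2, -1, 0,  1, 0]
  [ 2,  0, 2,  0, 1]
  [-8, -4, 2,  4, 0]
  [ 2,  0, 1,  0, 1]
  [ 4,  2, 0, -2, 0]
x^5

Expanding det(x·I − A) (e.g. by cofactor expansion or by noting that A is similar to its Jordan form J, which has the same characteristic polynomial as A) gives
  χ_A(x) = x^5
which factors as x^5. The eigenvalues (with algebraic multiplicities) are λ = 0 with multiplicity 5.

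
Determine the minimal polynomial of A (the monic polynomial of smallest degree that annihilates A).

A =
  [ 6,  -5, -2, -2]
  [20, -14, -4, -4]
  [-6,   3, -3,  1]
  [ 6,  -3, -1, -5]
x^2 + 8*x + 16

The characteristic polynomial is χ_A(x) = (x + 4)^4, so the eigenvalues are known. The minimal polynomial is
  m_A(x) = Π_λ (x − λ)^{k_λ}
where k_λ is the size of the *largest* Jordan block for λ (equivalently, the smallest k with (A − λI)^k v = 0 for every generalised eigenvector v of λ).

  λ = -4: largest Jordan block has size 2, contributing (x + 4)^2

So m_A(x) = (x + 4)^2 = x^2 + 8*x + 16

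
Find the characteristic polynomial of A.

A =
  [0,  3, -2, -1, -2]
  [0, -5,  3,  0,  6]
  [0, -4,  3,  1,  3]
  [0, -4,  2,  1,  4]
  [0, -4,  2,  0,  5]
x^5 - 4*x^4 + 6*x^3 - 4*x^2 + x

Expanding det(x·I − A) (e.g. by cofactor expansion or by noting that A is similar to its Jordan form J, which has the same characteristic polynomial as A) gives
  χ_A(x) = x^5 - 4*x^4 + 6*x^3 - 4*x^2 + x
which factors as x*(x - 1)^4. The eigenvalues (with algebraic multiplicities) are λ = 0 with multiplicity 1, λ = 1 with multiplicity 4.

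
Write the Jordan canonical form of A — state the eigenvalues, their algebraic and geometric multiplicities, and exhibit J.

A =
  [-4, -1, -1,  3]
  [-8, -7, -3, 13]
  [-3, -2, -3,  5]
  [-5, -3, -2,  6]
J_2(-2) ⊕ J_2(-2)

The characteristic polynomial is
  det(x·I − A) = x^4 + 8*x^3 + 24*x^2 + 32*x + 16 = (x + 2)^4

Eigenvalues and multiplicities (the geometric multiplicity of λ is n − rank(A − λI), which equals the number of Jordan blocks for λ):
  λ = -2: algebraic multiplicity = 4, geometric multiplicity = 2

Determining the block sizes for each eigenvalue:
  λ = -2: with am = 4 and gm = 2, the partition is not yet determined (e.g. several partitions of 4 into 2 parts exist). Let N = A − (-2)·I. Computing rank(N^1) = 2, rank(N^2) = 0; the number of blocks of size ≥ j is rank(N^{j−1}) − rank(N^j), giving [2, 2]. So we have 2 block(s) of size 2 → block sizes [2, 2]

Assembling the blocks gives a Jordan form
J =
  [-2,  1,  0,  0]
  [ 0, -2,  0,  0]
  [ 0,  0, -2,  1]
  [ 0,  0,  0, -2]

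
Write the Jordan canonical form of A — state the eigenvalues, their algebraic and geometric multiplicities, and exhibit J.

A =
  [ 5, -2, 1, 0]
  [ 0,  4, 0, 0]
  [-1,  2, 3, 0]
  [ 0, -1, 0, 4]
J_2(4) ⊕ J_2(4)

The characteristic polynomial is
  det(x·I − A) = x^4 - 16*x^3 + 96*x^2 - 256*x + 256 = (x - 4)^4

Eigenvalues and multiplicities (the geometric multiplicity of λ is n − rank(A − λI), which equals the number of Jordan blocks for λ):
  λ = 4: algebraic multiplicity = 4, geometric multiplicity = 2

Determining the block sizes for each eigenvalue:
  λ = 4: with am = 4 and gm = 2, the partition is not yet determined (e.g. several partitions of 4 into 2 parts exist). Let N = A − (4)·I. Computing rank(N^1) = 2, rank(N^2) = 0; the number of blocks of size ≥ j is rank(N^{j−1}) − rank(N^j), giving [2, 2]. So we have 2 block(s) of size 2 → block sizes [2, 2]

Assembling the blocks gives a Jordan form
J =
  [4, 1, 0, 0]
  [0, 4, 0, 0]
  [0, 0, 4, 1]
  [0, 0, 0, 4]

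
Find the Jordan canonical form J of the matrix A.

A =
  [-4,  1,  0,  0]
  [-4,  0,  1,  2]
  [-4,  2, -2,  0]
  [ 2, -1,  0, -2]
J_3(-2) ⊕ J_1(-2)

The characteristic polynomial is
  det(x·I − A) = x^4 + 8*x^3 + 24*x^2 + 32*x + 16 = (x + 2)^4

Eigenvalues and multiplicities (the geometric multiplicity of λ is n − rank(A − λI), which equals the number of Jordan blocks for λ):
  λ = -2: algebraic multiplicity = 4, geometric multiplicity = 2

Determining the block sizes for each eigenvalue:
  λ = -2: with am = 4 and gm = 2, the partition is not yet determined (e.g. several partitions of 4 into 2 parts exist). Let N = A − (-2)·I. Computing rank(N^1) = 2, rank(N^2) = 1, rank(N^3) = 0; the number of blocks of size ≥ j is rank(N^{j−1}) − rank(N^j), giving [2, 1, 1]. So we have 1 block(s) of size 3, 1 block(s) of size 1 → block sizes [3, 1]

Assembling the blocks gives a Jordan form
J =
  [-2,  1,  0,  0]
  [ 0, -2,  1,  0]
  [ 0,  0, -2,  0]
  [ 0,  0,  0, -2]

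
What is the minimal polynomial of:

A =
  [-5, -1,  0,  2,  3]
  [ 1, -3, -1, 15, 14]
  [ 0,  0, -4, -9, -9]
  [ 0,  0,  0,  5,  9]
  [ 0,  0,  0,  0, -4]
x^4 + 7*x^3 - 12*x^2 - 176*x - 320

The characteristic polynomial is χ_A(x) = (x - 5)*(x + 4)^4, so the eigenvalues are known. The minimal polynomial is
  m_A(x) = Π_λ (x − λ)^{k_λ}
where k_λ is the size of the *largest* Jordan block for λ (equivalently, the smallest k with (A − λI)^k v = 0 for every generalised eigenvector v of λ).

  λ = -4: largest Jordan block has size 3, contributing (x + 4)^3
  λ = 5: largest Jordan block has size 1, contributing (x − 5)

So m_A(x) = (x - 5)*(x + 4)^3 = x^4 + 7*x^3 - 12*x^2 - 176*x - 320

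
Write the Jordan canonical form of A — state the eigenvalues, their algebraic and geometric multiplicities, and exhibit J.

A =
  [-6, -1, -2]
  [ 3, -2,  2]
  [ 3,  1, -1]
J_2(-3) ⊕ J_1(-3)

The characteristic polynomial is
  det(x·I − A) = x^3 + 9*x^2 + 27*x + 27 = (x + 3)^3

Eigenvalues and multiplicities (the geometric multiplicity of λ is n − rank(A − λI), which equals the number of Jordan blocks for λ):
  λ = -3: algebraic multiplicity = 3, geometric multiplicity = 2

Determining the block sizes for each eigenvalue:
  λ = -3: 2 blocks summing to 3 forces exactly one block of size 2 and the rest size 1 → block sizes [2, 1]

Assembling the blocks gives a Jordan form
J =
  [-3,  1,  0]
  [ 0, -3,  0]
  [ 0,  0, -3]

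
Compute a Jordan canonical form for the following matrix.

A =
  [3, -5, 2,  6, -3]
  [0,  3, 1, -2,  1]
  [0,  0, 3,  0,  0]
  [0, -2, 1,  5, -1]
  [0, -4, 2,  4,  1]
J_3(3) ⊕ J_1(3) ⊕ J_1(3)

The characteristic polynomial is
  det(x·I − A) = x^5 - 15*x^4 + 90*x^3 - 270*x^2 + 405*x - 243 = (x - 3)^5

Eigenvalues and multiplicities (the geometric multiplicity of λ is n − rank(A − λI), which equals the number of Jordan blocks for λ):
  λ = 3: algebraic multiplicity = 5, geometric multiplicity = 3

Determining the block sizes for each eigenvalue:
  λ = 3: with am = 5 and gm = 3, the partition is not yet determined (e.g. several partitions of 5 into 3 parts exist). Let N = A − (3)·I. Computing rank(N^1) = 2, rank(N^2) = 1, rank(N^3) = 0; the number of blocks of size ≥ j is rank(N^{j−1}) − rank(N^j), giving [3, 1, 1]. So we have 1 block(s) of size 3, 2 block(s) of size 1 → block sizes [3, 1, 1]

Assembling the blocks gives a Jordan form
J =
  [3, 1, 0, 0, 0]
  [0, 3, 1, 0, 0]
  [0, 0, 3, 0, 0]
  [0, 0, 0, 3, 0]
  [0, 0, 0, 0, 3]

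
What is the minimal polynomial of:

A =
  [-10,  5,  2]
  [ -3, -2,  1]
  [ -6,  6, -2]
x^3 + 14*x^2 + 65*x + 100

The characteristic polynomial is χ_A(x) = (x + 4)*(x + 5)^2, so the eigenvalues are known. The minimal polynomial is
  m_A(x) = Π_λ (x − λ)^{k_λ}
where k_λ is the size of the *largest* Jordan block for λ (equivalently, the smallest k with (A − λI)^k v = 0 for every generalised eigenvector v of λ).

  λ = -5: largest Jordan block has size 2, contributing (x + 5)^2
  λ = -4: largest Jordan block has size 1, contributing (x + 4)

So m_A(x) = (x + 4)*(x + 5)^2 = x^3 + 14*x^2 + 65*x + 100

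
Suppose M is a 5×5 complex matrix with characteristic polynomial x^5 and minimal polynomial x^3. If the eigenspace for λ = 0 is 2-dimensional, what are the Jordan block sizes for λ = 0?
Block sizes for λ = 0: [3, 2]

Step 1 — from the characteristic polynomial, algebraic multiplicity of λ = 0 is 5. From dim ker(M − (0)·I) = 2, there are exactly 2 Jordan blocks for λ = 0.
Step 2 — from the minimal polynomial, the factor (x − 0)^3 tells us the largest block for λ = 0 has size 3.
Step 3 — with total size 5, 2 blocks, and largest block 3, the block sizes (in nonincreasing order) are [3, 2].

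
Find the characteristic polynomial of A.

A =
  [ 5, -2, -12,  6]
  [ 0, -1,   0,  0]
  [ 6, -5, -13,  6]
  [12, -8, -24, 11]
x^4 - 2*x^3 - 12*x^2 - 14*x - 5

Expanding det(x·I − A) (e.g. by cofactor expansion or by noting that A is similar to its Jordan form J, which has the same characteristic polynomial as A) gives
  χ_A(x) = x^4 - 2*x^3 - 12*x^2 - 14*x - 5
which factors as (x - 5)*(x + 1)^3. The eigenvalues (with algebraic multiplicities) are λ = -1 with multiplicity 3, λ = 5 with multiplicity 1.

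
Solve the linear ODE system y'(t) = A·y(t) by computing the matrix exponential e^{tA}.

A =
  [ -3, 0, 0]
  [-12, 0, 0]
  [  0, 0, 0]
e^{tA} =
  [exp(-3*t), 0, 0]
  [-4 + 4*exp(-3*t), 1, 0]
  [0, 0, 1]

Strategy: write A = P · J · P⁻¹ where J is a Jordan canonical form, so e^{tA} = P · e^{tJ} · P⁻¹, and e^{tJ} can be computed block-by-block.

A has Jordan form
J =
  [-3, 0, 0]
  [ 0, 0, 0]
  [ 0, 0, 0]
(up to reordering of blocks).

Per-block formulas:
  For a 1×1 block at λ = 0: exp(t · [0]) = [e^(0t)].
  For a 1×1 block at λ = -3: exp(t · [-3]) = [e^(-3t)].

After assembling e^{tJ} and conjugating by P, we get:

e^{tA} =
  [exp(-3*t), 0, 0]
  [-4 + 4*exp(-3*t), 1, 0]
  [0, 0, 1]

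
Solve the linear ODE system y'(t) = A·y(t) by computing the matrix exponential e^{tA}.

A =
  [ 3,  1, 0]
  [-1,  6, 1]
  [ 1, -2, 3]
e^{tA} =
  [-t*exp(4*t) + exp(4*t), t^2*exp(4*t)/2 + t*exp(4*t), t^2*exp(4*t)/2]
  [-t*exp(4*t), t^2*exp(4*t)/2 + 2*t*exp(4*t) + exp(4*t), t^2*exp(4*t)/2 + t*exp(4*t)]
  [t*exp(4*t), -t^2*exp(4*t)/2 - 2*t*exp(4*t), -t^2*exp(4*t)/2 - t*exp(4*t) + exp(4*t)]

Strategy: write A = P · J · P⁻¹ where J is a Jordan canonical form, so e^{tA} = P · e^{tJ} · P⁻¹, and e^{tJ} can be computed block-by-block.

A has Jordan form
J =
  [4, 1, 0]
  [0, 4, 1]
  [0, 0, 4]
(up to reordering of blocks).

Per-block formulas:
  For a 3×3 Jordan block J_3(4): exp(t · J_3(4)) = e^(4t)·(I + t·N + (t^2/2)·N^2), where N is the 3×3 nilpotent shift.

After assembling e^{tJ} and conjugating by P, we get:

e^{tA} =
  [-t*exp(4*t) + exp(4*t), t^2*exp(4*t)/2 + t*exp(4*t), t^2*exp(4*t)/2]
  [-t*exp(4*t), t^2*exp(4*t)/2 + 2*t*exp(4*t) + exp(4*t), t^2*exp(4*t)/2 + t*exp(4*t)]
  [t*exp(4*t), -t^2*exp(4*t)/2 - 2*t*exp(4*t), -t^2*exp(4*t)/2 - t*exp(4*t) + exp(4*t)]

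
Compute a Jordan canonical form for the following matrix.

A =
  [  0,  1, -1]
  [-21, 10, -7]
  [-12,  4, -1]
J_2(3) ⊕ J_1(3)

The characteristic polynomial is
  det(x·I − A) = x^3 - 9*x^2 + 27*x - 27 = (x - 3)^3

Eigenvalues and multiplicities (the geometric multiplicity of λ is n − rank(A − λI), which equals the number of Jordan blocks for λ):
  λ = 3: algebraic multiplicity = 3, geometric multiplicity = 2

Determining the block sizes for each eigenvalue:
  λ = 3: 2 blocks summing to 3 forces exactly one block of size 2 and the rest size 1 → block sizes [2, 1]

Assembling the blocks gives a Jordan form
J =
  [3, 1, 0]
  [0, 3, 0]
  [0, 0, 3]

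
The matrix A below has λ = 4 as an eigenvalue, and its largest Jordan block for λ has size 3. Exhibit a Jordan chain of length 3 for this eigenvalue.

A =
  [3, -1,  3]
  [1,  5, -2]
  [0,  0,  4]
A Jordan chain for λ = 4 of length 3:
v_1 = (-1, 1, 0)ᵀ
v_2 = (3, -2, 0)ᵀ
v_3 = (0, 0, 1)ᵀ

Let N = A − (4)·I. We want v_3 with N^3 v_3 = 0 but N^2 v_3 ≠ 0; then v_{j-1} := N · v_j for j = 3, …, 2.

Pick v_3 = (0, 0, 1)ᵀ.
Then v_2 = N · v_3 = (3, -2, 0)ᵀ.
Then v_1 = N · v_2 = (-1, 1, 0)ᵀ.

Sanity check: (A − (4)·I) v_1 = (0, 0, 0)ᵀ = 0. ✓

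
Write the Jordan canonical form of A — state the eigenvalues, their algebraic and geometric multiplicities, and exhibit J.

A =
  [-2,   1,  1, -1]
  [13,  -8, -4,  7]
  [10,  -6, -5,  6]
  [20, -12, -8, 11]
J_3(-1) ⊕ J_1(-1)

The characteristic polynomial is
  det(x·I − A) = x^4 + 4*x^3 + 6*x^2 + 4*x + 1 = (x + 1)^4

Eigenvalues and multiplicities (the geometric multiplicity of λ is n − rank(A − λI), which equals the number of Jordan blocks for λ):
  λ = -1: algebraic multiplicity = 4, geometric multiplicity = 2

Determining the block sizes for each eigenvalue:
  λ = -1: with am = 4 and gm = 2, the partition is not yet determined (e.g. several partitions of 4 into 2 parts exist). Let N = A − (-1)·I. Computing rank(N^1) = 2, rank(N^2) = 1, rank(N^3) = 0; the number of blocks of size ≥ j is rank(N^{j−1}) − rank(N^j), giving [2, 1, 1]. So we have 1 block(s) of size 3, 1 block(s) of size 1 → block sizes [3, 1]

Assembling the blocks gives a Jordan form
J =
  [-1,  1,  0,  0]
  [ 0, -1,  1,  0]
  [ 0,  0, -1,  0]
  [ 0,  0,  0, -1]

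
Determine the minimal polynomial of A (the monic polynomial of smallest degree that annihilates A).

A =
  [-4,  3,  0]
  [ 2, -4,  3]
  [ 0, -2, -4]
x^3 + 12*x^2 + 48*x + 64

The characteristic polynomial is χ_A(x) = (x + 4)^3, so the eigenvalues are known. The minimal polynomial is
  m_A(x) = Π_λ (x − λ)^{k_λ}
where k_λ is the size of the *largest* Jordan block for λ (equivalently, the smallest k with (A − λI)^k v = 0 for every generalised eigenvector v of λ).

  λ = -4: largest Jordan block has size 3, contributing (x + 4)^3

So m_A(x) = (x + 4)^3 = x^3 + 12*x^2 + 48*x + 64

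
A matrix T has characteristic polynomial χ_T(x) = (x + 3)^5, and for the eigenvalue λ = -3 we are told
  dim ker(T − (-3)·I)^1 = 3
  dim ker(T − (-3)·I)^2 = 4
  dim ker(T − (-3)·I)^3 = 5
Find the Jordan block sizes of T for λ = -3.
Block sizes for λ = -3: [3, 1, 1]

From the dimensions of kernels of powers, the number of Jordan blocks of size at least j is d_j − d_{j−1} where d_j = dim ker(N^j) (with d_0 = 0). Computing the differences gives [3, 1, 1].
The number of blocks of size exactly k is (#blocks of size ≥ k) − (#blocks of size ≥ k + 1), so the partition is: 2 block(s) of size 1, 1 block(s) of size 3.
In nonincreasing order the block sizes are [3, 1, 1].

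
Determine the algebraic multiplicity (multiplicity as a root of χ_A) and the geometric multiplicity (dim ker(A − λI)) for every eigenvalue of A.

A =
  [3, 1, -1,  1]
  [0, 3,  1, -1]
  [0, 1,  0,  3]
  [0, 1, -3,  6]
λ = 3: alg = 4, geom = 2

Step 1 — factor the characteristic polynomial to read off the algebraic multiplicities:
  χ_A(x) = (x - 3)^4

Step 2 — compute geometric multiplicities via the rank-nullity identity g(λ) = n − rank(A − λI):
  rank(A − (3)·I) = 2, so dim ker(A − (3)·I) = n − 2 = 2

Summary:
  λ = 3: algebraic multiplicity = 4, geometric multiplicity = 2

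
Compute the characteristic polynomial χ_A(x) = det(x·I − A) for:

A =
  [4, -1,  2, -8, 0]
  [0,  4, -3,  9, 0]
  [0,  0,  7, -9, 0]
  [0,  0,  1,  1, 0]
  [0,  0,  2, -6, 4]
x^5 - 20*x^4 + 160*x^3 - 640*x^2 + 1280*x - 1024

Expanding det(x·I − A) (e.g. by cofactor expansion or by noting that A is similar to its Jordan form J, which has the same characteristic polynomial as A) gives
  χ_A(x) = x^5 - 20*x^4 + 160*x^3 - 640*x^2 + 1280*x - 1024
which factors as (x - 4)^5. The eigenvalues (with algebraic multiplicities) are λ = 4 with multiplicity 5.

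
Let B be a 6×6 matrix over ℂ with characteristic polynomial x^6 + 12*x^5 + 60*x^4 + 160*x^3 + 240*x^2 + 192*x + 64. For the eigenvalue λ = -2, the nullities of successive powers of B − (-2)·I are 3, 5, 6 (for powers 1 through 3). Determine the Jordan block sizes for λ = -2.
Block sizes for λ = -2: [3, 2, 1]

From the dimensions of kernels of powers, the number of Jordan blocks of size at least j is d_j − d_{j−1} where d_j = dim ker(N^j) (with d_0 = 0). Computing the differences gives [3, 2, 1].
The number of blocks of size exactly k is (#blocks of size ≥ k) − (#blocks of size ≥ k + 1), so the partition is: 1 block(s) of size 1, 1 block(s) of size 2, 1 block(s) of size 3.
In nonincreasing order the block sizes are [3, 2, 1].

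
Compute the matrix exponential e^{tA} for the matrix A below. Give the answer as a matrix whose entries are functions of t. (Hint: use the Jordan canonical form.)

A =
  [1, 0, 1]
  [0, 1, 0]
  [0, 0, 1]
e^{tA} =
  [exp(t), 0, t*exp(t)]
  [0, exp(t), 0]
  [0, 0, exp(t)]

Strategy: write A = P · J · P⁻¹ where J is a Jordan canonical form, so e^{tA} = P · e^{tJ} · P⁻¹, and e^{tJ} can be computed block-by-block.

A has Jordan form
J =
  [1, 1, 0]
  [0, 1, 0]
  [0, 0, 1]
(up to reordering of blocks).

Per-block formulas:
  For a 1×1 block at λ = 1: exp(t · [1]) = [e^(1t)].
  For a 2×2 Jordan block J_2(1): exp(t · J_2(1)) = e^(1t)·(I + t·N), where N is the 2×2 nilpotent shift.

After assembling e^{tJ} and conjugating by P, we get:

e^{tA} =
  [exp(t), 0, t*exp(t)]
  [0, exp(t), 0]
  [0, 0, exp(t)]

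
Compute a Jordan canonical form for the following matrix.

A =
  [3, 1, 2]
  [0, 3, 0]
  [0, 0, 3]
J_2(3) ⊕ J_1(3)

The characteristic polynomial is
  det(x·I − A) = x^3 - 9*x^2 + 27*x - 27 = (x - 3)^3

Eigenvalues and multiplicities (the geometric multiplicity of λ is n − rank(A − λI), which equals the number of Jordan blocks for λ):
  λ = 3: algebraic multiplicity = 3, geometric multiplicity = 2

Determining the block sizes for each eigenvalue:
  λ = 3: 2 blocks summing to 3 forces exactly one block of size 2 and the rest size 1 → block sizes [2, 1]

Assembling the blocks gives a Jordan form
J =
  [3, 1, 0]
  [0, 3, 0]
  [0, 0, 3]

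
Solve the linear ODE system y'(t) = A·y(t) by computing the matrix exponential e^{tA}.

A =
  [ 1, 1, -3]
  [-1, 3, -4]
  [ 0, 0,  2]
e^{tA} =
  [-t*exp(2*t) + exp(2*t), t*exp(2*t), -t^2*exp(2*t)/2 - 3*t*exp(2*t)]
  [-t*exp(2*t), t*exp(2*t) + exp(2*t), -t^2*exp(2*t)/2 - 4*t*exp(2*t)]
  [0, 0, exp(2*t)]

Strategy: write A = P · J · P⁻¹ where J is a Jordan canonical form, so e^{tA} = P · e^{tJ} · P⁻¹, and e^{tJ} can be computed block-by-block.

A has Jordan form
J =
  [2, 1, 0]
  [0, 2, 1]
  [0, 0, 2]
(up to reordering of blocks).

Per-block formulas:
  For a 3×3 Jordan block J_3(2): exp(t · J_3(2)) = e^(2t)·(I + t·N + (t^2/2)·N^2), where N is the 3×3 nilpotent shift.

After assembling e^{tJ} and conjugating by P, we get:

e^{tA} =
  [-t*exp(2*t) + exp(2*t), t*exp(2*t), -t^2*exp(2*t)/2 - 3*t*exp(2*t)]
  [-t*exp(2*t), t*exp(2*t) + exp(2*t), -t^2*exp(2*t)/2 - 4*t*exp(2*t)]
  [0, 0, exp(2*t)]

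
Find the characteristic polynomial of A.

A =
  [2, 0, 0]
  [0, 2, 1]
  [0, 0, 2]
x^3 - 6*x^2 + 12*x - 8

Expanding det(x·I − A) (e.g. by cofactor expansion or by noting that A is similar to its Jordan form J, which has the same characteristic polynomial as A) gives
  χ_A(x) = x^3 - 6*x^2 + 12*x - 8
which factors as (x - 2)^3. The eigenvalues (with algebraic multiplicities) are λ = 2 with multiplicity 3.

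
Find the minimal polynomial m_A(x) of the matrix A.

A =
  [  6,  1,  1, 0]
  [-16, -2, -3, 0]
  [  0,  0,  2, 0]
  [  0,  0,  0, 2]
x^3 - 6*x^2 + 12*x - 8

The characteristic polynomial is χ_A(x) = (x - 2)^4, so the eigenvalues are known. The minimal polynomial is
  m_A(x) = Π_λ (x − λ)^{k_λ}
where k_λ is the size of the *largest* Jordan block for λ (equivalently, the smallest k with (A − λI)^k v = 0 for every generalised eigenvector v of λ).

  λ = 2: largest Jordan block has size 3, contributing (x − 2)^3

So m_A(x) = (x - 2)^3 = x^3 - 6*x^2 + 12*x - 8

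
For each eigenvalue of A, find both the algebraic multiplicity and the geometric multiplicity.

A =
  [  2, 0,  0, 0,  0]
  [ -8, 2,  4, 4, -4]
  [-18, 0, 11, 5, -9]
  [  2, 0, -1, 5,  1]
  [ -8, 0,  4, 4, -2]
λ = 2: alg = 3, geom = 3; λ = 6: alg = 2, geom = 1

Step 1 — factor the characteristic polynomial to read off the algebraic multiplicities:
  χ_A(x) = (x - 6)^2*(x - 2)^3

Step 2 — compute geometric multiplicities via the rank-nullity identity g(λ) = n − rank(A − λI):
  rank(A − (2)·I) = 2, so dim ker(A − (2)·I) = n − 2 = 3
  rank(A − (6)·I) = 4, so dim ker(A − (6)·I) = n − 4 = 1

Summary:
  λ = 2: algebraic multiplicity = 3, geometric multiplicity = 3
  λ = 6: algebraic multiplicity = 2, geometric multiplicity = 1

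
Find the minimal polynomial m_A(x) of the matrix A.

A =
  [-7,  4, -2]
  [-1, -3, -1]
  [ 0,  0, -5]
x^2 + 10*x + 25

The characteristic polynomial is χ_A(x) = (x + 5)^3, so the eigenvalues are known. The minimal polynomial is
  m_A(x) = Π_λ (x − λ)^{k_λ}
where k_λ is the size of the *largest* Jordan block for λ (equivalently, the smallest k with (A − λI)^k v = 0 for every generalised eigenvector v of λ).

  λ = -5: largest Jordan block has size 2, contributing (x + 5)^2

So m_A(x) = (x + 5)^2 = x^2 + 10*x + 25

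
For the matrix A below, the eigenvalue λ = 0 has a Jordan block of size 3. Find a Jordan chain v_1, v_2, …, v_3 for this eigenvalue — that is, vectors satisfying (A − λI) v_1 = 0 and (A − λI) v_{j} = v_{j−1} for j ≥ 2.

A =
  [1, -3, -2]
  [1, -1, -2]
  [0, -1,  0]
A Jordan chain for λ = 0 of length 3:
v_1 = (-2, 0, -1)ᵀ
v_2 = (1, 1, 0)ᵀ
v_3 = (1, 0, 0)ᵀ

Let N = A − (0)·I. We want v_3 with N^3 v_3 = 0 but N^2 v_3 ≠ 0; then v_{j-1} := N · v_j for j = 3, …, 2.

Pick v_3 = (1, 0, 0)ᵀ.
Then v_2 = N · v_3 = (1, 1, 0)ᵀ.
Then v_1 = N · v_2 = (-2, 0, -1)ᵀ.

Sanity check: (A − (0)·I) v_1 = (0, 0, 0)ᵀ = 0. ✓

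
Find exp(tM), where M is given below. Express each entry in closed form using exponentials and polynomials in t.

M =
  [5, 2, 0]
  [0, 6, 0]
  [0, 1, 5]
e^{tM} =
  [exp(5*t), 2*exp(6*t) - 2*exp(5*t), 0]
  [0, exp(6*t), 0]
  [0, exp(6*t) - exp(5*t), exp(5*t)]

Strategy: write M = P · J · P⁻¹ where J is a Jordan canonical form, so e^{tM} = P · e^{tJ} · P⁻¹, and e^{tJ} can be computed block-by-block.

M has Jordan form
J =
  [5, 0, 0]
  [0, 5, 0]
  [0, 0, 6]
(up to reordering of blocks).

Per-block formulas:
  For a 1×1 block at λ = 6: exp(t · [6]) = [e^(6t)].
  For a 1×1 block at λ = 5: exp(t · [5]) = [e^(5t)].

After assembling e^{tJ} and conjugating by P, we get:

e^{tM} =
  [exp(5*t), 2*exp(6*t) - 2*exp(5*t), 0]
  [0, exp(6*t), 0]
  [0, exp(6*t) - exp(5*t), exp(5*t)]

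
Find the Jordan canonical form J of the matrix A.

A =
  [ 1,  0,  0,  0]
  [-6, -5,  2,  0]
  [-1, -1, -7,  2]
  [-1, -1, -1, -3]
J_3(-5) ⊕ J_1(1)

The characteristic polynomial is
  det(x·I − A) = x^4 + 14*x^3 + 60*x^2 + 50*x - 125 = (x - 1)*(x + 5)^3

Eigenvalues and multiplicities (the geometric multiplicity of λ is n − rank(A − λI), which equals the number of Jordan blocks for λ):
  λ = -5: algebraic multiplicity = 3, geometric multiplicity = 1
  λ = 1: algebraic multiplicity = 1, geometric multiplicity = 1

Determining the block sizes for each eigenvalue:
  λ = -5: one block (gm = 1), so the single block has size am = 3 → block sizes [3]
  λ = 1: one block (gm = 1), so the single block has size am = 1 → block sizes [1]

Assembling the blocks gives a Jordan form
J =
  [-5,  1,  0, 0]
  [ 0, -5,  1, 0]
  [ 0,  0, -5, 0]
  [ 0,  0,  0, 1]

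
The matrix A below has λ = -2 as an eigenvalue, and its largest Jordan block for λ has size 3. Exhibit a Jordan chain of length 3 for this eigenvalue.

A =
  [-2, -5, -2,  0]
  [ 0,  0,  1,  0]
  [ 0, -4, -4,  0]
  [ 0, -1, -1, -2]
A Jordan chain for λ = -2 of length 3:
v_1 = (-2, 0, 0, 2)ᵀ
v_2 = (-5, 2, -4, -1)ᵀ
v_3 = (0, 1, 0, 0)ᵀ

Let N = A − (-2)·I. We want v_3 with N^3 v_3 = 0 but N^2 v_3 ≠ 0; then v_{j-1} := N · v_j for j = 3, …, 2.

Pick v_3 = (0, 1, 0, 0)ᵀ.
Then v_2 = N · v_3 = (-5, 2, -4, -1)ᵀ.
Then v_1 = N · v_2 = (-2, 0, 0, 2)ᵀ.

Sanity check: (A − (-2)·I) v_1 = (0, 0, 0, 0)ᵀ = 0. ✓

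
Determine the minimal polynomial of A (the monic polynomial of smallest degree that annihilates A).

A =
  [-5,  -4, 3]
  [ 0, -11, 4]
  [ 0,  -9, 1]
x^3 + 15*x^2 + 75*x + 125

The characteristic polynomial is χ_A(x) = (x + 5)^3, so the eigenvalues are known. The minimal polynomial is
  m_A(x) = Π_λ (x − λ)^{k_λ}
where k_λ is the size of the *largest* Jordan block for λ (equivalently, the smallest k with (A − λI)^k v = 0 for every generalised eigenvector v of λ).

  λ = -5: largest Jordan block has size 3, contributing (x + 5)^3

So m_A(x) = (x + 5)^3 = x^3 + 15*x^2 + 75*x + 125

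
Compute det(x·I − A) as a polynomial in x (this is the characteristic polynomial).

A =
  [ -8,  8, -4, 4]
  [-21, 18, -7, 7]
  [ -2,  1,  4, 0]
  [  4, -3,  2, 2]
x^4 - 16*x^3 + 96*x^2 - 256*x + 256

Expanding det(x·I − A) (e.g. by cofactor expansion or by noting that A is similar to its Jordan form J, which has the same characteristic polynomial as A) gives
  χ_A(x) = x^4 - 16*x^3 + 96*x^2 - 256*x + 256
which factors as (x - 4)^4. The eigenvalues (with algebraic multiplicities) are λ = 4 with multiplicity 4.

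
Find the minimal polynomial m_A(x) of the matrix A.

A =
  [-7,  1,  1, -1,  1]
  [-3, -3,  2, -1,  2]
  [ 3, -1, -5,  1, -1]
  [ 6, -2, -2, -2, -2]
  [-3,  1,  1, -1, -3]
x^3 + 12*x^2 + 48*x + 64

The characteristic polynomial is χ_A(x) = (x + 4)^5, so the eigenvalues are known. The minimal polynomial is
  m_A(x) = Π_λ (x − λ)^{k_λ}
where k_λ is the size of the *largest* Jordan block for λ (equivalently, the smallest k with (A − λI)^k v = 0 for every generalised eigenvector v of λ).

  λ = -4: largest Jordan block has size 3, contributing (x + 4)^3

So m_A(x) = (x + 4)^3 = x^3 + 12*x^2 + 48*x + 64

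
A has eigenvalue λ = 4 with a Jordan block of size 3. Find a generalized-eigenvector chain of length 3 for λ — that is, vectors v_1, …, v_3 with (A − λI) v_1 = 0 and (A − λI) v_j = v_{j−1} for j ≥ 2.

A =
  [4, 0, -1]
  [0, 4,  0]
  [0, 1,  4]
A Jordan chain for λ = 4 of length 3:
v_1 = (-1, 0, 0)ᵀ
v_2 = (0, 0, 1)ᵀ
v_3 = (0, 1, 0)ᵀ

Let N = A − (4)·I. We want v_3 with N^3 v_3 = 0 but N^2 v_3 ≠ 0; then v_{j-1} := N · v_j for j = 3, …, 2.

Pick v_3 = (0, 1, 0)ᵀ.
Then v_2 = N · v_3 = (0, 0, 1)ᵀ.
Then v_1 = N · v_2 = (-1, 0, 0)ᵀ.

Sanity check: (A − (4)·I) v_1 = (0, 0, 0)ᵀ = 0. ✓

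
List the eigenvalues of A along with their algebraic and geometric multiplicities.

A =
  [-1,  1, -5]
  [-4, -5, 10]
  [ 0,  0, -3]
λ = -3: alg = 3, geom = 2

Step 1 — factor the characteristic polynomial to read off the algebraic multiplicities:
  χ_A(x) = (x + 3)^3

Step 2 — compute geometric multiplicities via the rank-nullity identity g(λ) = n − rank(A − λI):
  rank(A − (-3)·I) = 1, so dim ker(A − (-3)·I) = n − 1 = 2

Summary:
  λ = -3: algebraic multiplicity = 3, geometric multiplicity = 2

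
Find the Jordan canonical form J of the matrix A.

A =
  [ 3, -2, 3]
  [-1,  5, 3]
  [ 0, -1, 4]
J_3(4)

The characteristic polynomial is
  det(x·I − A) = x^3 - 12*x^2 + 48*x - 64 = (x - 4)^3

Eigenvalues and multiplicities (the geometric multiplicity of λ is n − rank(A − λI), which equals the number of Jordan blocks for λ):
  λ = 4: algebraic multiplicity = 3, geometric multiplicity = 1

Determining the block sizes for each eigenvalue:
  λ = 4: one block (gm = 1), so the single block has size am = 3 → block sizes [3]

Assembling the blocks gives a Jordan form
J =
  [4, 1, 0]
  [0, 4, 1]
  [0, 0, 4]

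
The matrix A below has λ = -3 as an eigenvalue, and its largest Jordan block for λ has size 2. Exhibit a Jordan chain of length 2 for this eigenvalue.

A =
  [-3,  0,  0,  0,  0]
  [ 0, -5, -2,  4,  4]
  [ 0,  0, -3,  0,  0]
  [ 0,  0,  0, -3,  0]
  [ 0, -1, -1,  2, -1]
A Jordan chain for λ = -3 of length 2:
v_1 = (0, -2, 0, 0, -1)ᵀ
v_2 = (0, 1, 0, 0, 0)ᵀ

Let N = A − (-3)·I. We want v_2 with N^2 v_2 = 0 but N^1 v_2 ≠ 0; then v_{j-1} := N · v_j for j = 2, …, 2.

Pick v_2 = (0, 1, 0, 0, 0)ᵀ.
Then v_1 = N · v_2 = (0, -2, 0, 0, -1)ᵀ.

Sanity check: (A − (-3)·I) v_1 = (0, 0, 0, 0, 0)ᵀ = 0. ✓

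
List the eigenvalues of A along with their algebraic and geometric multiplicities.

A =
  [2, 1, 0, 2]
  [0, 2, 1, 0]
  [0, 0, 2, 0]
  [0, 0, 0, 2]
λ = 2: alg = 4, geom = 2

Step 1 — factor the characteristic polynomial to read off the algebraic multiplicities:
  χ_A(x) = (x - 2)^4

Step 2 — compute geometric multiplicities via the rank-nullity identity g(λ) = n − rank(A − λI):
  rank(A − (2)·I) = 2, so dim ker(A − (2)·I) = n − 2 = 2

Summary:
  λ = 2: algebraic multiplicity = 4, geometric multiplicity = 2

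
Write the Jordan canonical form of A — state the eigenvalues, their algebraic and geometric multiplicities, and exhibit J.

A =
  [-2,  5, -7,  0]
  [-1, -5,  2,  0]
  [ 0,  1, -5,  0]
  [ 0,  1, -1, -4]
J_3(-4) ⊕ J_1(-4)

The characteristic polynomial is
  det(x·I − A) = x^4 + 16*x^3 + 96*x^2 + 256*x + 256 = (x + 4)^4

Eigenvalues and multiplicities (the geometric multiplicity of λ is n − rank(A − λI), which equals the number of Jordan blocks for λ):
  λ = -4: algebraic multiplicity = 4, geometric multiplicity = 2

Determining the block sizes for each eigenvalue:
  λ = -4: with am = 4 and gm = 2, the partition is not yet determined (e.g. several partitions of 4 into 2 parts exist). Let N = A − (-4)·I. Computing rank(N^1) = 2, rank(N^2) = 1, rank(N^3) = 0; the number of blocks of size ≥ j is rank(N^{j−1}) − rank(N^j), giving [2, 1, 1]. So we have 1 block(s) of size 3, 1 block(s) of size 1 → block sizes [3, 1]

Assembling the blocks gives a Jordan form
J =
  [-4,  1,  0,  0]
  [ 0, -4,  1,  0]
  [ 0,  0, -4,  0]
  [ 0,  0,  0, -4]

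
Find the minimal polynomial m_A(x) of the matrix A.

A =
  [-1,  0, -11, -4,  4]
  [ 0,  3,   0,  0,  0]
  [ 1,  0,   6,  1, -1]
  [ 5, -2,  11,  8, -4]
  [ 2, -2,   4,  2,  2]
x^3 - 11*x^2 + 40*x - 48

The characteristic polynomial is χ_A(x) = (x - 4)^3*(x - 3)^2, so the eigenvalues are known. The minimal polynomial is
  m_A(x) = Π_λ (x − λ)^{k_λ}
where k_λ is the size of the *largest* Jordan block for λ (equivalently, the smallest k with (A − λI)^k v = 0 for every generalised eigenvector v of λ).

  λ = 3: largest Jordan block has size 1, contributing (x − 3)
  λ = 4: largest Jordan block has size 2, contributing (x − 4)^2

So m_A(x) = (x - 4)^2*(x - 3) = x^3 - 11*x^2 + 40*x - 48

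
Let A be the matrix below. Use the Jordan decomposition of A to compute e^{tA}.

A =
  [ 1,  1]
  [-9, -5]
e^{tA} =
  [3*t*exp(-2*t) + exp(-2*t), t*exp(-2*t)]
  [-9*t*exp(-2*t), -3*t*exp(-2*t) + exp(-2*t)]

Strategy: write A = P · J · P⁻¹ where J is a Jordan canonical form, so e^{tA} = P · e^{tJ} · P⁻¹, and e^{tJ} can be computed block-by-block.

A has Jordan form
J =
  [-2,  1]
  [ 0, -2]
(up to reordering of blocks).

Per-block formulas:
  For a 2×2 Jordan block J_2(-2): exp(t · J_2(-2)) = e^(-2t)·(I + t·N), where N is the 2×2 nilpotent shift.

After assembling e^{tJ} and conjugating by P, we get:

e^{tA} =
  [3*t*exp(-2*t) + exp(-2*t), t*exp(-2*t)]
  [-9*t*exp(-2*t), -3*t*exp(-2*t) + exp(-2*t)]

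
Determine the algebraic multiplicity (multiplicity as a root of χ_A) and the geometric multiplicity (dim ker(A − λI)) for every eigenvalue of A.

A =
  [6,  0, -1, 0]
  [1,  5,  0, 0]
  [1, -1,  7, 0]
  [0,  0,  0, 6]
λ = 6: alg = 4, geom = 2

Step 1 — factor the characteristic polynomial to read off the algebraic multiplicities:
  χ_A(x) = (x - 6)^4

Step 2 — compute geometric multiplicities via the rank-nullity identity g(λ) = n − rank(A − λI):
  rank(A − (6)·I) = 2, so dim ker(A − (6)·I) = n − 2 = 2

Summary:
  λ = 6: algebraic multiplicity = 4, geometric multiplicity = 2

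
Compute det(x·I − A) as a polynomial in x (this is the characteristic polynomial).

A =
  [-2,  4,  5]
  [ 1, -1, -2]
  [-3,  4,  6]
x^3 - 3*x^2 + 3*x - 1

Expanding det(x·I − A) (e.g. by cofactor expansion or by noting that A is similar to its Jordan form J, which has the same characteristic polynomial as A) gives
  χ_A(x) = x^3 - 3*x^2 + 3*x - 1
which factors as (x - 1)^3. The eigenvalues (with algebraic multiplicities) are λ = 1 with multiplicity 3.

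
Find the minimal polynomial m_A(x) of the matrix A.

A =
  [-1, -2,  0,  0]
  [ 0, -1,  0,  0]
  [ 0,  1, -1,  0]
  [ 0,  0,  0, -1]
x^2 + 2*x + 1

The characteristic polynomial is χ_A(x) = (x + 1)^4, so the eigenvalues are known. The minimal polynomial is
  m_A(x) = Π_λ (x − λ)^{k_λ}
where k_λ is the size of the *largest* Jordan block for λ (equivalently, the smallest k with (A − λI)^k v = 0 for every generalised eigenvector v of λ).

  λ = -1: largest Jordan block has size 2, contributing (x + 1)^2

So m_A(x) = (x + 1)^2 = x^2 + 2*x + 1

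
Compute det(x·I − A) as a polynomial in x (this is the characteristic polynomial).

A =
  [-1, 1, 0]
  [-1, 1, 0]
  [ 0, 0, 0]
x^3

Expanding det(x·I − A) (e.g. by cofactor expansion or by noting that A is similar to its Jordan form J, which has the same characteristic polynomial as A) gives
  χ_A(x) = x^3
which factors as x^3. The eigenvalues (with algebraic multiplicities) are λ = 0 with multiplicity 3.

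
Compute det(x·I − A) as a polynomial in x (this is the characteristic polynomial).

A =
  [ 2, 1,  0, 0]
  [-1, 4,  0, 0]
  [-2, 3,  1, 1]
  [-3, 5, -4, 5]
x^4 - 12*x^3 + 54*x^2 - 108*x + 81

Expanding det(x·I − A) (e.g. by cofactor expansion or by noting that A is similar to its Jordan form J, which has the same characteristic polynomial as A) gives
  χ_A(x) = x^4 - 12*x^3 + 54*x^2 - 108*x + 81
which factors as (x - 3)^4. The eigenvalues (with algebraic multiplicities) are λ = 3 with multiplicity 4.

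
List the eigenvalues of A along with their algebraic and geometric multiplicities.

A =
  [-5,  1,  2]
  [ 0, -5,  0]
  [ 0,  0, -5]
λ = -5: alg = 3, geom = 2

Step 1 — factor the characteristic polynomial to read off the algebraic multiplicities:
  χ_A(x) = (x + 5)^3

Step 2 — compute geometric multiplicities via the rank-nullity identity g(λ) = n − rank(A − λI):
  rank(A − (-5)·I) = 1, so dim ker(A − (-5)·I) = n − 1 = 2

Summary:
  λ = -5: algebraic multiplicity = 3, geometric multiplicity = 2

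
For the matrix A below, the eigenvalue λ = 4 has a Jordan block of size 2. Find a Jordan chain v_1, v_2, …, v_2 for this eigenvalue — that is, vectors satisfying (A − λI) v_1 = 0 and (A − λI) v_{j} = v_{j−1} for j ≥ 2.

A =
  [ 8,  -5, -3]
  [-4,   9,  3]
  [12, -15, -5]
A Jordan chain for λ = 4 of length 2:
v_1 = (4, -4, 12)ᵀ
v_2 = (1, 0, 0)ᵀ

Let N = A − (4)·I. We want v_2 with N^2 v_2 = 0 but N^1 v_2 ≠ 0; then v_{j-1} := N · v_j for j = 2, …, 2.

Pick v_2 = (1, 0, 0)ᵀ.
Then v_1 = N · v_2 = (4, -4, 12)ᵀ.

Sanity check: (A − (4)·I) v_1 = (0, 0, 0)ᵀ = 0. ✓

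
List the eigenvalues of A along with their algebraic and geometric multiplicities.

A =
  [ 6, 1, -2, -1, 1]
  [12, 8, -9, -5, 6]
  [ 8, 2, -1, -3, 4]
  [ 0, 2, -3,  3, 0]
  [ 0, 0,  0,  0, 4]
λ = 4: alg = 5, geom = 3

Step 1 — factor the characteristic polynomial to read off the algebraic multiplicities:
  χ_A(x) = (x - 4)^5

Step 2 — compute geometric multiplicities via the rank-nullity identity g(λ) = n − rank(A − λI):
  rank(A − (4)·I) = 2, so dim ker(A − (4)·I) = n − 2 = 3

Summary:
  λ = 4: algebraic multiplicity = 5, geometric multiplicity = 3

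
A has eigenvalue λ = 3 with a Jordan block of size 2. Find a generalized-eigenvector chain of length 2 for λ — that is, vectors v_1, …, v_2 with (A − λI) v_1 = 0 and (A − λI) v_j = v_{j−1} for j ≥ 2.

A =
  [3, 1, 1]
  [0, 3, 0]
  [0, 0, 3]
A Jordan chain for λ = 3 of length 2:
v_1 = (1, 0, 0)ᵀ
v_2 = (0, 1, 0)ᵀ

Let N = A − (3)·I. We want v_2 with N^2 v_2 = 0 but N^1 v_2 ≠ 0; then v_{j-1} := N · v_j for j = 2, …, 2.

Pick v_2 = (0, 1, 0)ᵀ.
Then v_1 = N · v_2 = (1, 0, 0)ᵀ.

Sanity check: (A − (3)·I) v_1 = (0, 0, 0)ᵀ = 0. ✓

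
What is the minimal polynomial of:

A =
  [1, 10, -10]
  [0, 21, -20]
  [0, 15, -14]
x^2 - 7*x + 6

The characteristic polynomial is χ_A(x) = (x - 6)*(x - 1)^2, so the eigenvalues are known. The minimal polynomial is
  m_A(x) = Π_λ (x − λ)^{k_λ}
where k_λ is the size of the *largest* Jordan block for λ (equivalently, the smallest k with (A − λI)^k v = 0 for every generalised eigenvector v of λ).

  λ = 1: largest Jordan block has size 1, contributing (x − 1)
  λ = 6: largest Jordan block has size 1, contributing (x − 6)

So m_A(x) = (x - 6)*(x - 1) = x^2 - 7*x + 6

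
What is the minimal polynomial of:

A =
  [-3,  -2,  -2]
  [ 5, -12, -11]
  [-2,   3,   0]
x^3 + 15*x^2 + 75*x + 125

The characteristic polynomial is χ_A(x) = (x + 5)^3, so the eigenvalues are known. The minimal polynomial is
  m_A(x) = Π_λ (x − λ)^{k_λ}
where k_λ is the size of the *largest* Jordan block for λ (equivalently, the smallest k with (A − λI)^k v = 0 for every generalised eigenvector v of λ).

  λ = -5: largest Jordan block has size 3, contributing (x + 5)^3

So m_A(x) = (x + 5)^3 = x^3 + 15*x^2 + 75*x + 125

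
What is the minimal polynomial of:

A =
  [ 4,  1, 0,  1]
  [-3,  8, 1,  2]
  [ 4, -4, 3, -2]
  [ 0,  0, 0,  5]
x^3 - 15*x^2 + 75*x - 125

The characteristic polynomial is χ_A(x) = (x - 5)^4, so the eigenvalues are known. The minimal polynomial is
  m_A(x) = Π_λ (x − λ)^{k_λ}
where k_λ is the size of the *largest* Jordan block for λ (equivalently, the smallest k with (A − λI)^k v = 0 for every generalised eigenvector v of λ).

  λ = 5: largest Jordan block has size 3, contributing (x − 5)^3

So m_A(x) = (x - 5)^3 = x^3 - 15*x^2 + 75*x - 125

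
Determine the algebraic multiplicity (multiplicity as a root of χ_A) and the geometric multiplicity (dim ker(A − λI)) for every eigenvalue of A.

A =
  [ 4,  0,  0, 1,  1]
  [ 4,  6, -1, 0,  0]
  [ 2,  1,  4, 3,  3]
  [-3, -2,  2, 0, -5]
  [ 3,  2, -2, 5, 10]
λ = 4: alg = 1, geom = 1; λ = 5: alg = 4, geom = 2

Step 1 — factor the characteristic polynomial to read off the algebraic multiplicities:
  χ_A(x) = (x - 5)^4*(x - 4)

Step 2 — compute geometric multiplicities via the rank-nullity identity g(λ) = n − rank(A − λI):
  rank(A − (4)·I) = 4, so dim ker(A − (4)·I) = n − 4 = 1
  rank(A − (5)·I) = 3, so dim ker(A − (5)·I) = n − 3 = 2

Summary:
  λ = 4: algebraic multiplicity = 1, geometric multiplicity = 1
  λ = 5: algebraic multiplicity = 4, geometric multiplicity = 2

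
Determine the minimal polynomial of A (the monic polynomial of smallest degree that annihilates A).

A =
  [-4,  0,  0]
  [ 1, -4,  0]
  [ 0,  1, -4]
x^3 + 12*x^2 + 48*x + 64

The characteristic polynomial is χ_A(x) = (x + 4)^3, so the eigenvalues are known. The minimal polynomial is
  m_A(x) = Π_λ (x − λ)^{k_λ}
where k_λ is the size of the *largest* Jordan block for λ (equivalently, the smallest k with (A − λI)^k v = 0 for every generalised eigenvector v of λ).

  λ = -4: largest Jordan block has size 3, contributing (x + 4)^3

So m_A(x) = (x + 4)^3 = x^3 + 12*x^2 + 48*x + 64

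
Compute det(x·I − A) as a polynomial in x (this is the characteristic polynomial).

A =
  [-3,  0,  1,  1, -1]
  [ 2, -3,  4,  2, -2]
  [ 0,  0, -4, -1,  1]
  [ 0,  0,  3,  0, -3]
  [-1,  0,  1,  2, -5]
x^5 + 15*x^4 + 90*x^3 + 270*x^2 + 405*x + 243

Expanding det(x·I − A) (e.g. by cofactor expansion or by noting that A is similar to its Jordan form J, which has the same characteristic polynomial as A) gives
  χ_A(x) = x^5 + 15*x^4 + 90*x^3 + 270*x^2 + 405*x + 243
which factors as (x + 3)^5. The eigenvalues (with algebraic multiplicities) are λ = -3 with multiplicity 5.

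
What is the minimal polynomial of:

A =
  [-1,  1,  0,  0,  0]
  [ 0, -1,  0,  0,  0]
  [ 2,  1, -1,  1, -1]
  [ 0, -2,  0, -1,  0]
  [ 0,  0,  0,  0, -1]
x^2 + 2*x + 1

The characteristic polynomial is χ_A(x) = (x + 1)^5, so the eigenvalues are known. The minimal polynomial is
  m_A(x) = Π_λ (x − λ)^{k_λ}
where k_λ is the size of the *largest* Jordan block for λ (equivalently, the smallest k with (A − λI)^k v = 0 for every generalised eigenvector v of λ).

  λ = -1: largest Jordan block has size 2, contributing (x + 1)^2

So m_A(x) = (x + 1)^2 = x^2 + 2*x + 1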